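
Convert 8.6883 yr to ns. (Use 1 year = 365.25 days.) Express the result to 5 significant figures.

2.7418e+17 ns

1 yr = 3.15576e+16 nanoseconds.
8.6883 × 3.15576e+16 ≈ 2.7418e+17 ns.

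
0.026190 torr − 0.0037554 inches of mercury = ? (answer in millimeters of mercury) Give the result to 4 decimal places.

0.026190 torr = 0.0261900 mmHg and 0.0037554 inHg = 0.0953872 mmHg.
0.0261900 − 0.0953872 ≈ -0.0692 mmHg.

-0.0692 millimeters of mercury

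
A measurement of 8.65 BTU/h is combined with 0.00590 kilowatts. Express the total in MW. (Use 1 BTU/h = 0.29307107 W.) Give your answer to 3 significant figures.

8.65 BTU/h = 2.53506 × 10^-6 MW and 0.00590 kW = 5.90000 × 10^-6 MW.
2.53506 × 10^-6 + 5.90000 × 10^-6 ≈ 8.44 × 10^-6 MW.

8.44 × 10^-6 megawatts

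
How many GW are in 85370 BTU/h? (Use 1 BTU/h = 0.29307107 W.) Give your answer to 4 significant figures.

1 BTU/h = 2.93071 × 10^-10 GW.
So 85370 × 2.93071 × 10^-10 ≈ 2.502 × 10^-5 GW.

2.502 × 10^-5 GW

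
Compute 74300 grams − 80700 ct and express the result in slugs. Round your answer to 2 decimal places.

74300 g = 5.09117 slug and 80700 ct = 1.10594 slug.
5.09117 − 1.10594 ≈ 3.99 slug.

3.99 slugs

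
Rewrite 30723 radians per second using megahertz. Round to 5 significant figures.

1 radian per second = 1.59155e-7 MHz.
Then 30723 × 1.59155e-7 ≈ 0.0048897 MHz.

0.0048897 MHz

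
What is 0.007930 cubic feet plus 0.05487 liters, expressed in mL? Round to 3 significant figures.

279 milliliters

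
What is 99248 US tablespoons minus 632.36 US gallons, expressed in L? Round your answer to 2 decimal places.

-926.19 L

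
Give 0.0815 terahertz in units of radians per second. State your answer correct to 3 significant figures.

5.12e+11 radians per second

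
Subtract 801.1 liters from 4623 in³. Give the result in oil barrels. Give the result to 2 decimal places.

4623 in³ = 0.476500 bbl and 801.1 L = 5.03877 bbl.
0.476500 − 5.03877 ≈ -4.56 bbl.

-4.56 oil barrels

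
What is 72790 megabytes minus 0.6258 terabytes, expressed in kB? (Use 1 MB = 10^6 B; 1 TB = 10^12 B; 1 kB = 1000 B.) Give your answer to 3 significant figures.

72790 MB = 7.27900 × 10^7 kB and 0.6258 TB = 6.25800 × 10^8 kB.
7.27900 × 10^7 − 6.25800 × 10^8 ≈ -5.53 × 10^8 kB.

-5.53 × 10^8 kB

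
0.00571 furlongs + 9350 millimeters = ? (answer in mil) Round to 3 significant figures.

413000 mils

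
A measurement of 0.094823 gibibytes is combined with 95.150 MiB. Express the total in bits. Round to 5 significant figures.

0.094823 GiB = 8.14523e+8 bit and 95.150 MiB = 7.98176e+8 bit.
8.14523e+8 + 7.98176e+8 ≈ 1.6127e+9 bit.

1.6127e+9 bit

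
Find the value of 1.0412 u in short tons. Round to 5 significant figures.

1 atomic mass unit = 1.83043e-30 short tons.
Then 1.0412 × 1.83043e-30 ≈ 1.9058e-30 short ton.

1.9058e-30 short ton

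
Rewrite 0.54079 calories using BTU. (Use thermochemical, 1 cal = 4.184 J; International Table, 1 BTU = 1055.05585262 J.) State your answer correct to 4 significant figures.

1 calorie = 0.00396567 British thermal units.
Then 0.54079 × 0.00396567 ≈ 0.002145 BTU.

0.002145 BTU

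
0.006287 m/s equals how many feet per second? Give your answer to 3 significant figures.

0.0206 ft/s

1 meter per second = 3.28084 feet per second.
Thus 0.006287 × 3.28084 ≈ 0.0206 ft/s.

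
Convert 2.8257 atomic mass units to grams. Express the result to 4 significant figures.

4.692 × 10^-24 g

1 u = 1.66054 × 10^-24 grams.
So 2.8257 × 1.66054 × 10^-24 ≈ 4.692 × 10^-24 g.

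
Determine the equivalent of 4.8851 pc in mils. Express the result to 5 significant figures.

1 parsec = 1.21483e+21 mil.
Then 4.8851 × 1.21483e+21 ≈ 5.9346e+21 mil.

5.9346e+21 mil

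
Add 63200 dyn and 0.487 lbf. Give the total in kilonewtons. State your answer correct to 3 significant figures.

63200 dyn = 0.000632000 kN and 0.487 lbf = 0.00216628 kN.
0.000632000 + 0.00216628 ≈ 0.00280 kN.

0.00280 kilonewtons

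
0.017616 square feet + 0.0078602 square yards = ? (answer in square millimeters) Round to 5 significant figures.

0.017616 ft² = 1636.58 mm² and 0.0078602 yd² = 6572.13 mm².
1636.58 + 6572.13 ≈ 8208.7 mm².

8208.7 mm²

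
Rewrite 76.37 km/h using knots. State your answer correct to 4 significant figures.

41.24 kn

1 km/h = 0.539957 kn.
76.37 × 0.539957 ≈ 41.24 kn.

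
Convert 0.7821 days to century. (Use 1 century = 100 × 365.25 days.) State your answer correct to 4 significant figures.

1 day = 2.73785 × 10^-5 centuries.
Then 0.7821 × 2.73785 × 10^-5 ≈ 2.141 × 10^-5 century.

2.141 × 10^-5 century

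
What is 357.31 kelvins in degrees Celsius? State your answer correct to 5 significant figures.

K = °C + 273.15.
Applying the formula gives 84.160 °C.

84.160 °C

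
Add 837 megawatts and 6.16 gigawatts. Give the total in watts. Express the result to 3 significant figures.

837 MW = 8.37000e+8 W and 6.16 GW = 6.16000e+9 W.
8.37000e+8 + 6.16000e+9 ≈ 7.00e+9 W.

7.00e+9 W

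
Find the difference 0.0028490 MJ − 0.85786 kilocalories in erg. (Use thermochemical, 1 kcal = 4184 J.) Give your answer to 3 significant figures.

-7.40 × 10^9 ergs

0.0028490 MJ = 2.84900 × 10^10 erg and 0.85786 kcal = 3.58929 × 10^10 erg.
2.84900 × 10^10 − 3.58929 × 10^10 ≈ -7.40 × 10^9 erg.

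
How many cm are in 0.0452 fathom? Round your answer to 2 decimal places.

8.27 cm

1 fathom = 182.880 centimeters.
Then 0.0452 × 182.880 ≈ 8.27 cm.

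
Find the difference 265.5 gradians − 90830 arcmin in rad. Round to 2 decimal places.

265.5 grad = 4.17046 rad and 90830 arcmin = 26.4214 rad.
4.17046 − 26.4214 ≈ -22.25 rad.

-22.25 radians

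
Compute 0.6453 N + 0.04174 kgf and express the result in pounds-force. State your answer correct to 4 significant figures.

0.6453 N = 0.145069 lbf and 0.04174 kgf = 0.0920209 lbf.
0.145069 + 0.0920209 ≈ 0.2371 lbf.

0.2371 lbf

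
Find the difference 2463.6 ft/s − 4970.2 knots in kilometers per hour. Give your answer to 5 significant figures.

-6501.6 km/h

2463.6 ft/s = 2703.259 km/h and 4970.2 kn = 9204.810 km/h.
2703.259 − 9204.810 ≈ -6501.6 km/h.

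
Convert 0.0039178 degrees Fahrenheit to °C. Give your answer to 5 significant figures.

-17.776 degrees Celsius

°C = (°F − 32) × 5/9.
Applying the formula gives -17.776 °C.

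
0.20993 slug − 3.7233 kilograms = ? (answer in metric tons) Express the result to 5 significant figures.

-0.00065960 metric tons

0.20993 slug = 0.00306370 t and 3.7233 kg = 0.00372330 t.
0.00306370 − 0.00372330 ≈ -0.00065960 t.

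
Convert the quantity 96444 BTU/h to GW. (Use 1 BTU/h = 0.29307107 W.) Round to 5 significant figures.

1 BTU/h = 2.93071e-10 gigawatts.
So 96444 × 2.93071e-10 ≈ 2.8265e-5 GW.

2.8265e-5 GW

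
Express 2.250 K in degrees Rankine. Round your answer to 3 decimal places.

°R = K × 9/5.
Applying the formula gives 4.050 °R.

4.050 °R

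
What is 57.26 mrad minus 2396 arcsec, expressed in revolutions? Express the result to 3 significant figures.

0.00726 rev

57.26 mrad = 0.00911321 rev and 2396 arcsec = 0.00184877 rev.
0.00911321 − 0.00184877 ≈ 0.00726 rev.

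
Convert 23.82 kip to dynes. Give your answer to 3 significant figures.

1.06e+10 dyn

1 kip = 4.44822e+8 dyn.
23.82 × 4.44822e+8 ≈ 1.06e+10 dyn.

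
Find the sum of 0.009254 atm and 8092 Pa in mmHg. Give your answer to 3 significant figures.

67.7 mmHg

0.009254 atm = 7.03304 mmHg and 8092 Pa = 60.6950 mmHg.
7.03304 + 60.6950 ≈ 67.7 mmHg.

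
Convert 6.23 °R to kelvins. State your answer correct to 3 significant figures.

°R = K × 9/5.
Applying the formula gives 3.46 K.

3.46 kelvins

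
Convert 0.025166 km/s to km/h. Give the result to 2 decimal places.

1 km/s = 3600.00 km/h.
Then 0.025166 × 3600.00 ≈ 90.60 km/h.

90.60 km/h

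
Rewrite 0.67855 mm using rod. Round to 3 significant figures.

1 mm = 0.000198839 rod.
0.67855 × 0.000198839 ≈ 0.000135 rod.

0.000135 rod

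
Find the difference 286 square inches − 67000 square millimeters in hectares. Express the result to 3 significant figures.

286 in² = 1.84516 × 10^-5 ha and 67000 mm² = 6.70000 × 10^-6 ha.
1.84516 × 10^-5 − 6.70000 × 10^-6 ≈ 1.18 × 10^-5 ha.

1.18 × 10^-5 ha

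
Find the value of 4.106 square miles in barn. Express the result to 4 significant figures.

1 square mile = 2.58999e+34 barns.
Then 4.106 × 2.58999e+34 ≈ 1.063e+35 barn.

1.063e+35 barn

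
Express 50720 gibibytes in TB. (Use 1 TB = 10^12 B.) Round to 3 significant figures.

54.5 terabytes

1 GiB = 0.00107374 TB.
So 50720 × 0.00107374 ≈ 54.5 TB.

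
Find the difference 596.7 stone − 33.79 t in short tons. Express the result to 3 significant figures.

-33.1 short ton

596.7 st = 4.17690 short ton and 33.79 t = 37.2471 short ton.
4.17690 − 37.2471 ≈ -33.1 short ton.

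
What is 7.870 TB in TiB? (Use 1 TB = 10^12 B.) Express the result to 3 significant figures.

1 terabyte = 0.909495 TiB.
Then 7.870 × 0.909495 ≈ 7.16 TiB.

7.16 tebibytes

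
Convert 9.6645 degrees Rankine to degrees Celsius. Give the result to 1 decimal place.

-267.8 degrees Celsius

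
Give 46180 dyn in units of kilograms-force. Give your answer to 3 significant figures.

0.0471 kgf

1 dyn = 1.01972 × 10^-6 kgf.
46180 × 1.01972 × 10^-6 ≈ 0.0471 kgf.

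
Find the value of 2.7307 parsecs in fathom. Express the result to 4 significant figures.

1 pc = 1.68727 × 10^16 fathom.
So 2.7307 × 1.68727 × 10^16 ≈ 4.607 × 10^16 fathom.

4.607 × 10^16 fathom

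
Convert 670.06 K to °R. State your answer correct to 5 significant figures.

°R = K × 9/5.
Applying the formula gives 1206.1 °R.

1206.1 degrees Rankine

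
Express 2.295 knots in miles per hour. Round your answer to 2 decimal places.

1 knot = 1.15078 miles per hour.
So 2.295 × 1.15078 ≈ 2.64 mph.

2.64 mph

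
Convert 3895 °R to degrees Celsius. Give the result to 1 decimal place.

1890.7 °C

°R = (°C + 273.15) × 9/5.
Applying the formula gives 1890.7 °C.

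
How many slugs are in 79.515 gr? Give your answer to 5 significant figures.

1 grain = 4.44014 × 10^-6 slug.
79.515 × 4.44014 × 10^-6 ≈ 0.00035306 slug.

0.00035306 slug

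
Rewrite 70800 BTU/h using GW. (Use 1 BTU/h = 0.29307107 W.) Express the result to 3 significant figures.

1 BTU/h = 2.93071 × 10^-10 GW.
Then 70800 × 2.93071 × 10^-10 ≈ 2.07 × 10^-5 GW.

2.07 × 10^-5 GW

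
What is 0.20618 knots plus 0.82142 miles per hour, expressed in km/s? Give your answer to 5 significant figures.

0.20618 kn = 0.000106068 km/s and 0.82142 mph = 0.000367208 km/s.
0.000106068 + 0.000367208 ≈ 0.00047328 km/s.

0.00047328 km/s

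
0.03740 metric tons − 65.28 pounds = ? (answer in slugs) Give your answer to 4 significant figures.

0.5337 slug

0.03740 t = 2.5627140 slug and 65.28 lb = 2.0289644 slug.
2.5627140 − 2.0289644 ≈ 0.5337 slug.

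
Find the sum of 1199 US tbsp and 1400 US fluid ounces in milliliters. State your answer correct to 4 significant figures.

1199 US tbsp = 17729.3 mL and 1400 US fl oz = 41402.9 mL.
17729.3 + 41402.9 ≈ 59130 mL.

59130 milliliters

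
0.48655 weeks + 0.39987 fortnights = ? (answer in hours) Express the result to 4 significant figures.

0.48655 wk = 81.7404 h and 0.39987 fortnight = 134.356 h.
81.7404 + 134.356 ≈ 216.1 h.

216.1 hours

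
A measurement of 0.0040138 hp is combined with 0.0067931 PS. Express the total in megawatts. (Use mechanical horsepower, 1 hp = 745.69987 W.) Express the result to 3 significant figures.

0.0040138 hp = 2.99309 × 10^-6 MW and 0.0067931 PS = 4.99632 × 10^-6 MW.
2.99309 × 10^-6 + 4.99632 × 10^-6 ≈ 7.99 × 10^-6 MW.

7.99 × 10^-6 MW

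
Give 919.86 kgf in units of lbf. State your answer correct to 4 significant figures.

2028 pounds-force

1 kgf = 2.20462 lbf.
Thus 919.86 × 2.20462 ≈ 2028 lbf.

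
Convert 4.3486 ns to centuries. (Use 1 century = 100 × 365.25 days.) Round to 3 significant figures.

1 ns = 3.16881 × 10^-19 centuries.
Thus 4.3486 × 3.16881 × 10^-19 ≈ 1.38 × 10^-18 century.

1.38 × 10^-18 century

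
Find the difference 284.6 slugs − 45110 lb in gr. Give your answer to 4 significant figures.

284.6 slug = 6.40971e+7 gr and 45110 lb = 3.15770e+8 gr.
6.40971e+7 − 3.15770e+8 ≈ -2.517e+8 gr.

-2.517e+8 gr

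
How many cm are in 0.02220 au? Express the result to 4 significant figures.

3.321e+11 centimeters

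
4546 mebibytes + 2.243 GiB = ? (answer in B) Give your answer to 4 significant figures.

7.175 × 10^9 B

4546 MiB = 4.76683 × 10^9 B and 2.243 GiB = 2.40840 × 10^9 B.
4.76683 × 10^9 + 2.40840 × 10^9 ≈ 7.175 × 10^9 B.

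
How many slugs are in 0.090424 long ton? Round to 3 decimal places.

6.295 slug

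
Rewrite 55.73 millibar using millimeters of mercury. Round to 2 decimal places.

41.80 mmHg

1 millibar = 0.750062 mmHg.
So 55.73 × 0.750062 ≈ 41.80 mmHg.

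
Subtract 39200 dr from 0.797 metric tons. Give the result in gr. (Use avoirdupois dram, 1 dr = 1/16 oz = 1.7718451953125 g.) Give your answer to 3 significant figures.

0.797 t = 1.229959 × 10^7 gr and 39200 dr = 1071875 gr.
1.229959 × 10^7 − 1071875 ≈ 1.12 × 10^7 gr.

1.12 × 10^7 grains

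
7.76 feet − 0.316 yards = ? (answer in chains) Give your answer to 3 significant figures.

0.103 chain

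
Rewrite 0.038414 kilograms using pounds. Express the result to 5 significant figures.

1 kg = 2.20462 lb.
Thus 0.038414 × 2.20462 ≈ 0.084688 lb.

0.084688 pounds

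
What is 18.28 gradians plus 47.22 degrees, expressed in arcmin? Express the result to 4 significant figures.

18.28 grad = 987.120 arcmin and 47.22 ° = 2833.20 arcmin.
987.120 + 2833.20 ≈ 3820 arcmin.

3820 arcminutes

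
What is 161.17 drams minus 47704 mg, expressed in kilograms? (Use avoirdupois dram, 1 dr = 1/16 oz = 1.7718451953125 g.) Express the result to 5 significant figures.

0.23786 kg

161.17 dr = 0.285568 kg and 47704 mg = 0.0477040 kg.
0.285568 − 0.0477040 ≈ 0.23786 kg.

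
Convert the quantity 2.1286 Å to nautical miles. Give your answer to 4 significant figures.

1.149 × 10^-13 nmi

1 Å = 5.39957 × 10^-14 nmi.
Thus 2.1286 × 5.39957 × 10^-14 ≈ 1.149 × 10^-13 nmi.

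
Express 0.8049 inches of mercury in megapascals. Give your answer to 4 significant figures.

0.002726 megapascals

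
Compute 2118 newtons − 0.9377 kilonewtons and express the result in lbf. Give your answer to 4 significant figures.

2118 N = 476.145 lbf and 0.9377 kN = 210.803 lbf.
476.145 − 210.803 ≈ 265.3 lbf.

265.3 lbf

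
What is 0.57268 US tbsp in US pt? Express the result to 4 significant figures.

0.01790 US pt

1 US tablespoon = 0.0312500 US pt.
0.57268 × 0.0312500 ≈ 0.01790 US pt.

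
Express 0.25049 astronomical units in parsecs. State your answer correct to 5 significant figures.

1.2144e-6 parsecs

1 au = 4.84814e-6 parsecs.
So 0.25049 × 4.84814e-6 ≈ 1.2144e-6 pc.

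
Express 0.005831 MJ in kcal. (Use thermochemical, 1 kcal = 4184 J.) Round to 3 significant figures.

1 MJ = 239.006 kilocalories.
Thus 0.005831 × 239.006 ≈ 1.39 kcal.

1.39 kcal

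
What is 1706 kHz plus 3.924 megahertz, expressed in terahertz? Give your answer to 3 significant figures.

5.63 × 10^-6 terahertz

1706 kHz = 1.70600 × 10^-6 THz and 3.924 MHz = 3.92400 × 10^-6 THz.
1.70600 × 10^-6 + 3.92400 × 10^-6 ≈ 5.63 × 10^-6 THz.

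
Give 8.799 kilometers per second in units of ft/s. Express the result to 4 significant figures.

1 km/s = 3280.84 feet per second.
Then 8.799 × 3280.84 ≈ 28870 ft/s.

28870 feet per second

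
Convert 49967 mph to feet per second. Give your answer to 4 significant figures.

73280 ft/s

1 mph = 1.466667 ft/s.
Thus 49967 × 1.466667 ≈ 73280 ft/s.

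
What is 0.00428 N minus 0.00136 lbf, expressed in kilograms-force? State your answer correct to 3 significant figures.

-0.000180 kgf

0.00428 N = 0.000436439 kgf and 0.00136 lbf = 0.000616886 kgf.
0.000436439 − 0.000616886 ≈ -0.000180 kgf.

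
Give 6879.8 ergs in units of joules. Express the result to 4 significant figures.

1 erg = 1.00000e-7 J.
Then 6879.8 × 1.00000e-7 ≈ 0.0006880 J.

0.0006880 joules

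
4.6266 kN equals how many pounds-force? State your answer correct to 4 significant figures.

1 kN = 224.809 pounds-force.
So 4.6266 × 224.809 ≈ 1040 lbf.

1040 lbf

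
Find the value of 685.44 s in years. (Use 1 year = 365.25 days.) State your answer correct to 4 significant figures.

1 second = 3.16881e-8 yr.
Then 685.44 × 3.16881e-8 ≈ 2.172e-5 yr.

2.172e-5 yr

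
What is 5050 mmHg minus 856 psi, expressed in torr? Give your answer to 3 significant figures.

-39200 torr

5050 mmHg = 5050.00 torr and 856 psi = 44268.0 torr.
5050.00 − 44268.0 ≈ -39200 torr.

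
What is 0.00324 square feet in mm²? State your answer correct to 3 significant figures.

1 ft² = 92903.0 square millimeters.
Thus 0.00324 × 92903.0 ≈ 301 mm².

301 mm²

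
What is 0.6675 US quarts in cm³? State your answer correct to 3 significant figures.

1 US qt = 946.353 cubic centimeters.
0.6675 × 946.353 ≈ 632 cm³.

632 cubic centimeters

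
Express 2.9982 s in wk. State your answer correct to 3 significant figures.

1 s = 1.65344 × 10^-6 wk.
So 2.9982 × 1.65344 × 10^-6 ≈ 4.96 × 10^-6 wk.

4.96 × 10^-6 wk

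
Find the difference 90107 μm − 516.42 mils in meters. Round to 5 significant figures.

90107 μm = 0.0901070 m and 516.42 mil = 0.0131171 m.
0.0901070 − 0.0131171 ≈ 0.076990 m.

0.076990 meters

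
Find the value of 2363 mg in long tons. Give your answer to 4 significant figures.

2.326 × 10^-6 long ton

1 milligram = 9.84207 × 10^-10 long ton.
2363 × 9.84207 × 10^-10 ≈ 2.326 × 10^-6 long ton.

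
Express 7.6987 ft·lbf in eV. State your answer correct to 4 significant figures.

6.515 × 10^19 eV

1 ft·lbf = 8.46235 × 10^18 eV.
Then 7.6987 × 8.46235 × 10^18 ≈ 6.515 × 10^19 eV.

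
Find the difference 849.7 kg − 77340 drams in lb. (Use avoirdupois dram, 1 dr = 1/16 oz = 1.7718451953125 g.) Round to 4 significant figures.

1571 pounds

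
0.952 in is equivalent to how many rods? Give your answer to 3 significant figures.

0.00481 rod

1 in = 0.00505051 rod.
0.952 × 0.00505051 ≈ 0.00481 rod.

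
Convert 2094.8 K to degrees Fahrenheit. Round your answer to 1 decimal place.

3311.0 degrees Fahrenheit

K = (°F + 459.67) × 5/9.
Applying the formula gives 3311.0 °F.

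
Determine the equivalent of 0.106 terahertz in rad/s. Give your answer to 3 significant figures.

1 terahertz = 6.28319e+12 rad/s.
So 0.106 × 6.28319e+12 ≈ 6.66e+11 rad/s.

6.66e+11 radians per second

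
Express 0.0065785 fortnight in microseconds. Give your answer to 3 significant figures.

1 fortnight = 1.20960 × 10^12 μs.
0.0065785 × 1.20960 × 10^12 ≈ 7.96 × 10^9 μs.

7.96 × 10^9 μs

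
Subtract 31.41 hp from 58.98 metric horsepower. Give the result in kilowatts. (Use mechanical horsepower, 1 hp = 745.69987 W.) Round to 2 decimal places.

19.96 kW

58.98 PS = 43.3797 kW and 31.41 hp = 23.4224 kW.
43.3797 − 23.4224 ≈ 19.96 kW.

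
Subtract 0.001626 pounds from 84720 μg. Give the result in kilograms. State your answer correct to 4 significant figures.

84720 μg = 8.47200e-5 kg and 0.001626 lb = 0.000737541 kg.
8.47200e-5 − 0.000737541 ≈ -0.0006528 kg.

-0.0006528 kilograms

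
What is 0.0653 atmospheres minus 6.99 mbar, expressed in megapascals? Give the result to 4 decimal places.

0.0059 MPa

0.0653 atm = 0.00661652 MPa and 6.99 mbar = 0.000699000 MPa.
0.00661652 − 0.000699000 ≈ 0.0059 MPa.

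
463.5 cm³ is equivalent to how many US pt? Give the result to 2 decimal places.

0.98 US pints

1 cubic centimeter = 0.00211338 US pints.
Thus 463.5 × 0.00211338 ≈ 0.98 US pt.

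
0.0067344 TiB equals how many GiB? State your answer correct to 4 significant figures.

1 tebibyte = 1024.00 gibibytes.
Thus 0.0067344 × 1024.00 ≈ 6.896 GiB.

6.896 GiB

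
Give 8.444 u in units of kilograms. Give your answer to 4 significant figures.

1 u = 1.66054 × 10^-27 kg.
8.444 × 1.66054 × 10^-27 ≈ 1.402 × 10^-26 kg.

1.402 × 10^-26 kg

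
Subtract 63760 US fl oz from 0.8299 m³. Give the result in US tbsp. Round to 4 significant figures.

-71400 US tbsp

0.8299 m³ = 56124.5 US tbsp and 63760 US fl oz = 127520 US tbsp.
56124.5 − 127520 ≈ -71400 US tbsp.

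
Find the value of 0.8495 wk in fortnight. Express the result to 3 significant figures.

0.425 fortnight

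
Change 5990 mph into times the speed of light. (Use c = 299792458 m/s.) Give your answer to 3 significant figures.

8.93 × 10^-6 times the speed of light

1 mile per hour = 1.49116 × 10^-9 times the speed of light.
Then 5990 × 1.49116 × 10^-9 ≈ 8.93 × 10^-6 c.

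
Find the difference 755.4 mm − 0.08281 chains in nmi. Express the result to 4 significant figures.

-0.0004916 nautical miles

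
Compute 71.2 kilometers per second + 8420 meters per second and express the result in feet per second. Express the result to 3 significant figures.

261000 feet per second

71.2 km/s = 233596 ft/s and 8420 m/s = 27624.7 ft/s.
233596 + 27624.7 ≈ 261000 ft/s.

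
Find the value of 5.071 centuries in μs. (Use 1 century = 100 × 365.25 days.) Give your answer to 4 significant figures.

1.600e+16 μs

1 century = 3.15576e+15 μs.
5.071 × 3.15576e+15 ≈ 1.600e+16 μs.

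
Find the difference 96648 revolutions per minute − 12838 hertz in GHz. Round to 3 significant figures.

-1.12e-5 GHz

96648 rpm = 1.61080e-6 GHz and 12838 Hz = 1.28380e-5 GHz.
1.61080e-6 − 1.28380e-5 ≈ -1.12e-5 GHz.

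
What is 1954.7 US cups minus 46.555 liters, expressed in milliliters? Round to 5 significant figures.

1954.7 US cup = 462459 mL and 46.555 L = 46555.0 mL.
462459 − 46555.0 ≈ 415900 mL.

415900 mL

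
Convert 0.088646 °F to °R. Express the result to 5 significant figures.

°R = °F + 459.67.
Applying the formula gives 459.76 °R.

459.76 degrees Rankine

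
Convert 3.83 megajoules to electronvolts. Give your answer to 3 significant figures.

1 MJ = 6.24151 × 10^24 electronvolts.
Thus 3.83 × 6.24151 × 10^24 ≈ 2.39 × 10^25 eV.

2.39 × 10^25 eV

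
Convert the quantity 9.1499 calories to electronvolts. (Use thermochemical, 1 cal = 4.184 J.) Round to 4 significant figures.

2.389e+20 eV

1 calorie = 2.61145e+19 eV.
Thus 9.1499 × 2.61145e+19 ≈ 2.389e+20 eV.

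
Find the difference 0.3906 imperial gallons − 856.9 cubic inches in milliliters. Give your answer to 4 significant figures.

-12270 mL

0.3906 imp gal = 1775.70 mL and 856.9 in³ = 14042.1 mL.
1775.70 − 14042.1 ≈ -12270 mL.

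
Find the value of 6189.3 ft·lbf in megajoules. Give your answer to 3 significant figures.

1 ft·lbf = 1.35582e-6 megajoules.
So 6189.3 × 1.35582e-6 ≈ 0.00839 MJ.

0.00839 megajoules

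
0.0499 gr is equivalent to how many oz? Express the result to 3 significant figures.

0.000114 ounces

1 grain = 0.00228571 ounces.
0.0499 × 0.00228571 ≈ 0.000114 oz.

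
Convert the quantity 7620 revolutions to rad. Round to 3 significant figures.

1 revolution = 6.28319 rad.
Thus 7620 × 6.28319 ≈ 47900 rad.

47900 rad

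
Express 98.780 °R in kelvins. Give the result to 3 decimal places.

54.878 K

°R = K × 9/5.
Applying the formula gives 54.878 K.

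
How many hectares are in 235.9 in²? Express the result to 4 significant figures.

1.522 × 10^-5 ha

1 in² = 6.45160 × 10^-8 hectares.
Then 235.9 × 6.45160 × 10^-8 ≈ 1.522 × 10^-5 ha.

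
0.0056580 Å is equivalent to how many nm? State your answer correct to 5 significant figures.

0.00056580 nm

1 angstrom = 0.100000 nm.
Thus 0.0056580 × 0.100000 ≈ 0.00056580 nm.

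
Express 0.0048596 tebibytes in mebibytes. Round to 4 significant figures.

1 TiB = 1.04858e+6 MiB.
Then 0.0048596 × 1.04858e+6 ≈ 5096 MiB.

5096 mebibytes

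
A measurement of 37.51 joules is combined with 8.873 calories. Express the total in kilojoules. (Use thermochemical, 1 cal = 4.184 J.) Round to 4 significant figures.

37.51 J = 0.0375100 kJ and 8.873 cal = 0.0371246 kJ.
0.0375100 + 0.0371246 ≈ 0.07463 kJ.

0.07463 kilojoules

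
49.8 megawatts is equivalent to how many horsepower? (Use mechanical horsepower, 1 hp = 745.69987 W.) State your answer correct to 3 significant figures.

66800 hp

1 MW = 1341.02 hp.
49.8 × 1341.02 ≈ 66800 hp.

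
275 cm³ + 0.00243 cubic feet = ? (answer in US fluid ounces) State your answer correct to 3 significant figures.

275 cm³ = 9.29886 US fl oz and 0.00243 ft³ = 2.32674 US fl oz.
9.29886 + 2.32674 ≈ 11.6 US fl oz.

11.6 US fluid ounces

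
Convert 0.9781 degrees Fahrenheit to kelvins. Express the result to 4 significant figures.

K = (°F + 459.67) × 5/9.
Applying the formula gives 255.9 K.

255.9 kelvins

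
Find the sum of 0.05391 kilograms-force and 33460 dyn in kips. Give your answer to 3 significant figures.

0.000194 kip

0.05391 kgf = 0.000118851 kip and 33460 dyn = 7.52211e-5 kip.
0.000118851 + 7.52211e-5 ≈ 0.000194 kip.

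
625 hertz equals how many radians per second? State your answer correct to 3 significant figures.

1 Hz = 6.28319 rad/s.
Thus 625 × 6.28319 ≈ 3930 rad/s.

3930 radians per second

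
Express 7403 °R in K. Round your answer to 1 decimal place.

4112.8 K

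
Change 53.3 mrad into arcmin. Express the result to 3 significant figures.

1 milliradian = 3.43775 arcmin.
Then 53.3 × 3.43775 ≈ 183 arcmin.

183 arcmin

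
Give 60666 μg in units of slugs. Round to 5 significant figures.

4.1569e-6 slug

1 μg = 6.85218e-11 slugs.
Thus 60666 × 6.85218e-11 ≈ 4.1569e-6 slug.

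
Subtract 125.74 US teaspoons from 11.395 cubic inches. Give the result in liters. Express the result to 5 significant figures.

11.395 in³ = 0.186731 L and 125.74 US tsp = 0.619763 L.
0.186731 − 0.619763 ≈ -0.43303 L.

-0.43303 L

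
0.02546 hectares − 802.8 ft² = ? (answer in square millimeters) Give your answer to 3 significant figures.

1.80e+8 mm²

0.02546 ha = 2.54600e+8 mm² and 802.8 ft² = 7.45826e+7 mm².
2.54600e+8 − 7.45826e+7 ≈ 1.80e+8 mm².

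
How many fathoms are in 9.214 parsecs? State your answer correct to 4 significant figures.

1.555 × 10^17 fathoms

1 parsec = 1.68727 × 10^16 fathom.
So 9.214 × 1.68727 × 10^16 ≈ 1.555 × 10^17 fathom.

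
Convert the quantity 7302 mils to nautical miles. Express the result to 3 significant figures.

1 mil = 1.37149e-8 nmi.
7302 × 1.37149e-8 ≈ 0.000100 nmi.

0.000100 nmi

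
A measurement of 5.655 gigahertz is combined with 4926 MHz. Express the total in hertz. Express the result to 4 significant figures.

1.058 × 10^10 hertz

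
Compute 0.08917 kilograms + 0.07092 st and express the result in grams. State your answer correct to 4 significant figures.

539.5 grams

0.08917 kg = 89.1700 g and 0.07092 st = 450.363 g.
89.1700 + 450.363 ≈ 539.5 g.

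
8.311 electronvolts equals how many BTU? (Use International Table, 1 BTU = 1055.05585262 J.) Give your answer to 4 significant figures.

1.262e-21 BTU

1 electronvolt = 1.51857e-22 British thermal units.
So 8.311 × 1.51857e-22 ≈ 1.262e-21 BTU.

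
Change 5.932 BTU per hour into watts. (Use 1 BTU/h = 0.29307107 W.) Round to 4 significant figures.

1 BTU/h = 0.293071 watts.
Then 5.932 × 0.293071 ≈ 1.738 W.

1.738 W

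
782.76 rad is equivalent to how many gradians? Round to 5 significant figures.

49832 grad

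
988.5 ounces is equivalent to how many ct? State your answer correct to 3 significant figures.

1 ounce = 141.748 ct.
Thus 988.5 × 141.748 ≈ 140000 ct.

140000 ct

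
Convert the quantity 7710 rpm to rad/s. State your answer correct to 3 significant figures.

1 rpm = 0.104720 rad/s.
Then 7710 × 0.104720 ≈ 807 rad/s.

807 radians per second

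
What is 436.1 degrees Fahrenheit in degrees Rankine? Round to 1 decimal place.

895.8 °R

°R = °F + 459.67.
Applying the formula gives 895.8 °R.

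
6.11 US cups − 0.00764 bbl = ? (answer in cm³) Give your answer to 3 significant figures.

6.11 US cup = 1445.55 cm³ and 0.00764 bbl = 1214.66 cm³.
1445.55 − 1214.66 ≈ 231 cm³.

231 cm³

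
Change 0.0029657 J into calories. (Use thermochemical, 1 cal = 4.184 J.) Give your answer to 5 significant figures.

0.00070882 calories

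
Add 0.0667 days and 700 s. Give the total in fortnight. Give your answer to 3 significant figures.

0.00534 fortnight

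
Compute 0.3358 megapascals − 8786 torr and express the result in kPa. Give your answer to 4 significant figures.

0.3358 MPa = 335.800 kPa and 8786 torr = 1171.37 kPa.
335.800 − 1171.37 ≈ -835.6 kPa.

-835.6 kPa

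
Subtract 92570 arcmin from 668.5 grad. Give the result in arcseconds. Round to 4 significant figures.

-3.388e+6 arcseconds

668.5 grad = 2.16594e+6 arcsec and 92570 arcmin = 5.55420e+6 arcsec.
2.16594e+6 − 5.55420e+6 ≈ -3.388e+6 arcsec.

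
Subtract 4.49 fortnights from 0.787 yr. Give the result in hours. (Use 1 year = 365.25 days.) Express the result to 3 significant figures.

5390 h

0.787 yr = 6898.84 h and 4.49 fortnight = 1508.64 h.
6898.84 − 1508.64 ≈ 5390 h.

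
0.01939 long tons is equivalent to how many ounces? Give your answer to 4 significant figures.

1 long ton = 35840.0 oz.
0.01939 × 35840.0 ≈ 694.9 oz.

694.9 oz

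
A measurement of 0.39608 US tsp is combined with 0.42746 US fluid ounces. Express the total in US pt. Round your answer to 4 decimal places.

0.0308 US pints

0.39608 US tsp = 0.004125833 US pt and 0.42746 US fl oz = 0.02671625 US pt.
0.004125833 + 0.02671625 ≈ 0.0308 US pt.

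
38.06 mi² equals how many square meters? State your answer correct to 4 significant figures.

9.857 × 10^7 m²

1 mi² = 2589988 square meters.
So 38.06 × 2589988 ≈ 9.857 × 10^7 m².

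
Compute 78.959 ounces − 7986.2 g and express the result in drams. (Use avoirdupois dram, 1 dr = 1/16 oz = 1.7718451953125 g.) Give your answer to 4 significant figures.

-3244 drams

78.959 oz = 1263.34 dr and 7986.2 g = 4507.28 dr.
1263.34 − 4507.28 ≈ -3244 dr.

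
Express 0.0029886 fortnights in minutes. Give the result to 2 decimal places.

60.25 min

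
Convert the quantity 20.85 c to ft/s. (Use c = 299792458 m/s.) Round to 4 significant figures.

1 speed of light = 9.83571 × 10^8 ft/s.
Thus 20.85 × 9.83571 × 10^8 ≈ 2.051 × 10^10 ft/s.

2.051 × 10^10 ft/s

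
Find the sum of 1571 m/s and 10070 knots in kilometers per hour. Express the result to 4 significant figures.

24310 kilometers per hour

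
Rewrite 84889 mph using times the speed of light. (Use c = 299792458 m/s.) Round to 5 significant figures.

0.00012658 times the speed of light

1 mile per hour = 1.49116e-9 c.
84889 × 1.49116e-9 ≈ 0.00012658 c.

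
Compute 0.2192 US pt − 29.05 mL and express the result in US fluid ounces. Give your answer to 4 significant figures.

2.525 US fl oz

0.2192 US pt = 3.50720 US fl oz and 29.05 mL = 0.982297 US fl oz.
3.50720 − 0.982297 ≈ 2.525 US fl oz.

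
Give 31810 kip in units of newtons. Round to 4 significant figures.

1 kip = 4448.22 newtons.
Then 31810 × 4448.22 ≈ 1.415e+8 N.

1.415e+8 newtons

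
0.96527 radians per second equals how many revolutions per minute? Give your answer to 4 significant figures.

9.218 rpm

1 rad/s = 9.54930 revolutions per minute.
0.96527 × 9.54930 ≈ 9.218 rpm.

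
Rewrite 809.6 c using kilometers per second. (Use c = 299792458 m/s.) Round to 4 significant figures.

2.427e+8 km/s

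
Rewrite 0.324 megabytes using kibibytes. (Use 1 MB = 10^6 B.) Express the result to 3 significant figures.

1 megabyte = 976.5625 kibibytes.
Then 0.324 × 976.5625 ≈ 316 KiB.

316 kibibytes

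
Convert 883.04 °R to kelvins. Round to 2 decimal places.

490.58 K

°R = K × 9/5.
Applying the formula gives 490.58 K.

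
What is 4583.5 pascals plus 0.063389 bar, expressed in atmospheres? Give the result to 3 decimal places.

4583.5 Pa = 0.0452356 atm and 0.063389 bar = 0.0625601 atm.
0.0452356 + 0.0625601 ≈ 0.108 atm.

0.108 atm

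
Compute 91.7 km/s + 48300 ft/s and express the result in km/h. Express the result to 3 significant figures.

383000 km/h

91.7 km/s = 330120 km/h and 48300 ft/s = 52998.6 km/h.
330120 + 52998.6 ≈ 383000 km/h.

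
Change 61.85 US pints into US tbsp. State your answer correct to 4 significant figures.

1979 US tablespoons

1 US pt = 32.0000 US tbsp.
Thus 61.85 × 32.0000 ≈ 1979 US tbsp.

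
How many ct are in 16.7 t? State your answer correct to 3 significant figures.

8.35 × 10^7 ct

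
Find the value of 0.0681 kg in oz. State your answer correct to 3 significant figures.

2.40 oz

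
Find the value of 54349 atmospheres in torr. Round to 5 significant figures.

4.1305 × 10^7 torr

1 atmosphere = 760.000 torr.
So 54349 × 760.000 ≈ 4.1305 × 10^7 torr.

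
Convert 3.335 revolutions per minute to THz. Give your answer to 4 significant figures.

1 rpm = 1.66667 × 10^-14 THz.
Thus 3.335 × 1.66667 × 10^-14 ≈ 5.558 × 10^-14 THz.

5.558 × 10^-14 THz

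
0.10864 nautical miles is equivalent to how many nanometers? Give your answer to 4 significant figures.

1 nmi = 1.85200e+12 nm.
0.10864 × 1.85200e+12 ≈ 2.012e+11 nm.

2.012e+11 nanometers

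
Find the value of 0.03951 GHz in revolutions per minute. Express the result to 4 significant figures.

2.371 × 10^9 rpm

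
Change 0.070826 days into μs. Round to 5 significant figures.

6.1194 × 10^9 μs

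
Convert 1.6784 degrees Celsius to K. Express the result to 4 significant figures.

274.8 K

K = °C + 273.15.
Applying the formula gives 274.8 K.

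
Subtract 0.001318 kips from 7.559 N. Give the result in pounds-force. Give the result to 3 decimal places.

0.381 pounds-force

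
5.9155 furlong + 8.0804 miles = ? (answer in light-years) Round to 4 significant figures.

1.500e-12 light-years

5.9155 furlong = 1.25784e-13 ly and 8.0804 mi = 1.37454e-12 ly.
1.25784e-13 + 1.37454e-12 ≈ 1.500e-12 ly.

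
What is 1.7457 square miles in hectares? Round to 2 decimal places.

452.13 ha

1 mi² = 258.999 ha.
1.7457 × 258.999 ≈ 452.13 ha.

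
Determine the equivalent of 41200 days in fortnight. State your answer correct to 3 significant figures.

2940 fortnight

1 d = 0.0714286 fortnight.
41200 × 0.0714286 ≈ 2940 fortnight.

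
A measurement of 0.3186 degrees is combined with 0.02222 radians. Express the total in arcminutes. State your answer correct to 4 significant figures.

0.3186 ° = 19.1160 arcmin and 0.02222 rad = 76.3867 arcmin.
19.1160 + 76.3867 ≈ 95.50 arcmin.

95.50 arcmin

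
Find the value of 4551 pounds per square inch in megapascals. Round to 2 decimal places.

31.38 MPa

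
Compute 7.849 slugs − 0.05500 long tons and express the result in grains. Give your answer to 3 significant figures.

905000 gr

7.849 slug = 1.76774e+6 gr and 0.05500 long ton = 862400 gr.
1.76774e+6 − 862400 ≈ 905000 gr.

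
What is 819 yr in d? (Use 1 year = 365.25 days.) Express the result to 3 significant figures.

299000 days

1 year = 365.250 d.
So 819 × 365.250 ≈ 299000 d.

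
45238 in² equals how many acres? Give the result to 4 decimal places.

1 square inch = 1.59423e-7 acre.
Thus 45238 × 1.59423e-7 ≈ 0.0072 acre.

0.0072 acres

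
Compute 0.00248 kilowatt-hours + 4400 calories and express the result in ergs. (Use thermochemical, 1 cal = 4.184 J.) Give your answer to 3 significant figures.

0.00248 kWh = 8.92800 × 10^10 erg and 4400 cal = 1.84096 × 10^11 erg.
8.92800 × 10^10 + 1.84096 × 10^11 ≈ 2.73 × 10^11 erg.

2.73 × 10^11 erg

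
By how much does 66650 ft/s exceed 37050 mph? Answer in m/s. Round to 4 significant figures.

3752 meters per second

66650 ft/s = 20314.9 m/s and 37050 mph = 16562.8 m/s.
20314.9 − 16562.8 ≈ 3752 m/s.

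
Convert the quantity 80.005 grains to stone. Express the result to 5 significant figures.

0.00081638 st

1 gr = 1.02041 × 10^-5 st.
Then 80.005 × 1.02041 × 10^-5 ≈ 0.00081638 st.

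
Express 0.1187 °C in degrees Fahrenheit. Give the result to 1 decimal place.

32.2 °F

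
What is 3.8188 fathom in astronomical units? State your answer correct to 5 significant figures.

1 fathom = 1.22248e-11 au.
So 3.8188 × 1.22248e-11 ≈ 4.6684e-11 au.

4.6684e-11 au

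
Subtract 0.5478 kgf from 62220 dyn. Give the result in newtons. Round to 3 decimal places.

-4.750 N

62220 dyn = 0.622200 N and 0.5478 kgf = 5.37208 N.
0.622200 − 5.37208 ≈ -4.750 N.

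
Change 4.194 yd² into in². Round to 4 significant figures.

5435 in²

1 yd² = 1296.00 square inches.
Thus 4.194 × 1296.00 ≈ 5435 in².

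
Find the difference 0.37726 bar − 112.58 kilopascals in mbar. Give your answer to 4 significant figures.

0.37726 bar = 377.260 mbar and 112.58 kPa = 1125.80 mbar.
377.260 − 1125.80 ≈ -748.5 mbar.

-748.5 mbar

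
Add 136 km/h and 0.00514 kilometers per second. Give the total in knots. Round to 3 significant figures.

83.4 knots

136 km/h = 73.4341 kn and 0.00514 km/s = 9.99136 kn.
73.4341 + 9.99136 ≈ 83.4 kn.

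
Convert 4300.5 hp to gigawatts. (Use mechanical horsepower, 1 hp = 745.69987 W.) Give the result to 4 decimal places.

0.0032 gigawatts

1 hp = 7.45700 × 10^-7 GW.
4300.5 × 7.45700 × 10^-7 ≈ 0.0032 GW.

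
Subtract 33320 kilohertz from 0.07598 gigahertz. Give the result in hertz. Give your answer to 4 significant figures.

4.266 × 10^7 Hz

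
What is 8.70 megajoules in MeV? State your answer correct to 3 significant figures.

5.43 × 10^19 megaelectronvolts

1 MJ = 6.24151 × 10^18 MeV.
Then 8.70 × 6.24151 × 10^18 ≈ 5.43 × 10^19 MeV.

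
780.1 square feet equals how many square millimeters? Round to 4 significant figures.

1 square foot = 92903.0 mm².
So 780.1 × 92903.0 ≈ 7.247e+7 mm².

7.247e+7 mm²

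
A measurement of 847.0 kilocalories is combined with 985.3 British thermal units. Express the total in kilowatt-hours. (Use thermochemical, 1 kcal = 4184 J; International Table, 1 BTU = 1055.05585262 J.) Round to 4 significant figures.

1.273 kWh

847.0 kcal = 0.984402 kWh and 985.3 BTU = 0.288763 kWh.
0.984402 + 0.288763 ≈ 1.273 kWh.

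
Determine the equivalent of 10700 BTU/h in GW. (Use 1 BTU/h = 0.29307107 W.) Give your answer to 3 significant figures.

1 BTU per hour = 2.93071e-10 gigawatts.
Then 10700 × 2.93071e-10 ≈ 3.14e-6 GW.

3.14e-6 gigawatts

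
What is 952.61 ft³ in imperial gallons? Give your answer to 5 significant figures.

1 cubic foot = 6.22884 imperial gallons.
952.61 × 6.22884 ≈ 5933.7 imp gal.

5933.7 imp gal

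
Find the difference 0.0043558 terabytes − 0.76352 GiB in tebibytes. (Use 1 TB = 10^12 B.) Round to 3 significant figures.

0.00322 tebibytes

0.0043558 TB = 0.00396158 TiB and 0.76352 GiB = 0.000745625 TiB.
0.00396158 − 0.000745625 ≈ 0.00322 TiB.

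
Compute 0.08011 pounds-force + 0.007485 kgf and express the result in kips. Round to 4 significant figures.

0.08011 lbf = 8.01100 × 10^-5 kip and 0.007485 kgf = 1.65016 × 10^-5 kip.
8.01100 × 10^-5 + 1.65016 × 10^-5 ≈ 9.661 × 10^-5 kip.

9.661 × 10^-5 kip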